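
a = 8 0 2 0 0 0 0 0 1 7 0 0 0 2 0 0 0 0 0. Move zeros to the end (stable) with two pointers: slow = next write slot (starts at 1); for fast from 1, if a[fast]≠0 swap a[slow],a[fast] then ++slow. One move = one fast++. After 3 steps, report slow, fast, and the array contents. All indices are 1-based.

slow=3, fast=4, a=[8, 2, 0, 0, 0, 0, 0, 0, 1, 7, 0, 0, 0, 2, 0, 0, 0, 0, 0]

slow=1 fast=1: a[fast]=8≠0 swap→a[1]=8, slow++,fast++
slow=2 fast=2: a[fast]=0, fast++
slow=2 fast=3: a[fast]=2≠0 swap→a[2]=2, slow++,fast++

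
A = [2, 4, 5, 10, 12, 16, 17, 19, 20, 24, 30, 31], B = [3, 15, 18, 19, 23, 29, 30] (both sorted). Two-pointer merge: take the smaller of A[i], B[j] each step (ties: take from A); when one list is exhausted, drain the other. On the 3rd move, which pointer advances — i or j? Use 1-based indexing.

i

[i=1,j=1] A[i]=2<=B[j]=3 take 2 → i++
[i=2,j=1] A[i]=4>B[j]=3 take 3 → j++
[i=2,j=2] A[i]=4<=B[j]=15 take 4 → i++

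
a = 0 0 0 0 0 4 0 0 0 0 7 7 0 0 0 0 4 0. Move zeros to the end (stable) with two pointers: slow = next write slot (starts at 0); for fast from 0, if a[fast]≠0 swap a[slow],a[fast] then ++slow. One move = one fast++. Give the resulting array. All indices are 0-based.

[4, 7, 7, 4, 0, 0, 0, 0, 0, 0, 0, 0, 0, 0, 0, 0, 0, 0]

(s=0,f=0) a[fast]=0 → fast++
(s=0,f=1) a[fast]=0 → fast++
(s=0,f=2) a[fast]=0 → fast++
(s=0,f=3) a[fast]=0 → fast++
(s=0,f=4) a[fast]=0 → fast++
(s=0,f=5) a[fast]=4≠0 swap→a[0]=4 → slow++,fast++
(s=1,f=6) a[fast]=0 → fast++
(s=1,f=7) a[fast]=0 → fast++
(s=1,f=8) a[fast]=0 → fast++
(s=1,f=9) a[fast]=0 → fast++
(s=1,f=10) a[fast]=7≠0 swap→a[1]=7 → slow++,fast++
(s=2,f=11) a[fast]=7≠0 swap→a[2]=7 → slow++,fast++
(s=3,f=12) a[fast]=0 → fast++
(s=3,f=13) a[fast]=0 → fast++
(s=3,f=14) a[fast]=0 → fast++
(s=3,f=15) a[fast]=0 → fast++
(s=3,f=16) a[fast]=4≠0 swap→a[3]=4 → slow++,fast++
(s=4,f=17) a[fast]=0 → fast++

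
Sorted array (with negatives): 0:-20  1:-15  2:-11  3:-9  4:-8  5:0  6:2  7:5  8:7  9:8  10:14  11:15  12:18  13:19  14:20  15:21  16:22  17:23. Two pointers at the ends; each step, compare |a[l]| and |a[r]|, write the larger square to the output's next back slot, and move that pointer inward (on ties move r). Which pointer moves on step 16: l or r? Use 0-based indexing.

r

[0,17] |-20|<=|23| out[17]=529 → r--
[0,16] |-20|<=|22| out[16]=484 → r--
[0,15] |-20|<=|21| out[15]=441 → r--
[0,14] |-20|<=|20| out[14]=400 → r--
[0,13] |-20|>|19| out[13]=400 → l++
[1,13] |-15|<=|19| out[12]=361 → r--
[1,12] |-15|<=|18| out[11]=324 → r--
[1,11] |-15|<=|15| out[10]=225 → r--
[1,10] |-15|>|14| out[9]=225 → l++
[2,10] |-11|<=|14| out[8]=196 → r--
[2,9] |-11|>|8| out[7]=121 → l++
[3,9] |-9|>|8| out[6]=81 → l++
[4,9] |-8|<=|8| out[5]=64 → r--
[4,8] |-8|>|7| out[4]=64 → l++
[5,8] |0|<=|7| out[3]=49 → r--
[5,7] |0|<=|5| out[2]=25 → r--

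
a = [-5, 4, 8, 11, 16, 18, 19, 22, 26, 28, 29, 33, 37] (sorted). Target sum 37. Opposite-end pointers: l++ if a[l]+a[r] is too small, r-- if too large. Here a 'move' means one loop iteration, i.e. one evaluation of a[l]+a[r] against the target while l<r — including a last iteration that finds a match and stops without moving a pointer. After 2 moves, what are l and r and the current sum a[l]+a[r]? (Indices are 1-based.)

l=2, r=12, sum=37

[1,13] -5+37=32 <37 → l++
[2,13] 4+37=41 >37 → r--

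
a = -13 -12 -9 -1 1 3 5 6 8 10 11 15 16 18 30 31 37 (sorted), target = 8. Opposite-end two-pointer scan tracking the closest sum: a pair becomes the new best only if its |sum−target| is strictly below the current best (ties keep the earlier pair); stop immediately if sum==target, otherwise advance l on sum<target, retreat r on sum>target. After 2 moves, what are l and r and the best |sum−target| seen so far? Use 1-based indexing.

l=1, r=15, best |Δ|=10

[1,17] -13+37=24 d=16 * → r--
[1,16] -13+31=18 d=10 * → r--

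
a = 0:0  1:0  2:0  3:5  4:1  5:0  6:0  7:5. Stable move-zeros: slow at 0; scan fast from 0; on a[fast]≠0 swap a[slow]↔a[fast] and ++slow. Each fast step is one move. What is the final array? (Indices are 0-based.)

(s=0,f=0) a[fast]=0 → fast++
(s=0,f=1) a[fast]=0 → fast++
(s=0,f=2) a[fast]=0 → fast++
(s=0,f=3) a[fast]=5≠0 swap→a[0]=5 → slow++,fast++
(s=1,f=4) a[fast]=1≠0 swap→a[1]=1 → slow++,fast++
(s=2,f=5) a[fast]=0 → fast++
(s=2,f=6) a[fast]=0 → fast++
(s=2,f=7) a[fast]=5≠0 swap→a[2]=5 → slow++,fast++

[5, 1, 5, 0, 0, 0, 0, 0]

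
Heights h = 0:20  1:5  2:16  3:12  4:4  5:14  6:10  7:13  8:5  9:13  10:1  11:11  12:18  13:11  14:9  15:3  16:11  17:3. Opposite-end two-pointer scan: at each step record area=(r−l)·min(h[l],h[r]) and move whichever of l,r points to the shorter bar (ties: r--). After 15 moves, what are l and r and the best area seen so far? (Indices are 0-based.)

l=0, r=2, best area=216

l=0 r=17: min(20,3)*17=51 best=51 *, r--
l=0 r=16: min(20,11)*16=176 best=176 *, r--
l=0 r=15: min(20,3)*15=45 best=176, r--
l=0 r=14: min(20,9)*14=126 best=176, r--
l=0 r=13: min(20,11)*13=143 best=176, r--
l=0 r=12: min(20,18)*12=216 best=216 *, r--
l=0 r=11: min(20,11)*11=121 best=216, r--
l=0 r=10: min(20,1)*10=10 best=216, r--
l=0 r=9: min(20,13)*9=117 best=216, r--
l=0 r=8: min(20,5)*8=40 best=216, r--
l=0 r=7: min(20,13)*7=91 best=216, r--
l=0 r=6: min(20,10)*6=60 best=216, r--
l=0 r=5: min(20,14)*5=70 best=216, r--
l=0 r=4: min(20,4)*4=16 best=216, r--
l=0 r=3: min(20,12)*3=36 best=216, r--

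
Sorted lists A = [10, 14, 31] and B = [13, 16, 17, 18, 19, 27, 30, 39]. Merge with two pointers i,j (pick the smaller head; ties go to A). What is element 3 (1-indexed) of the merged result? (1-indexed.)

merged[3] = 14

[i=1,j=1] A[i]=10<=B[j]=13 take 10 → i++
[i=2,j=1] A[i]=14>B[j]=13 take 13 → j++
[i=2,j=2] A[i]=14<=B[j]=16 take 14 → i++
[i=3,j=2] A[i]=31>B[j]=16 take 16 → j++
[i=3,j=3] A[i]=31>B[j]=17 take 17 → j++
[i=3,j=4] A[i]=31>B[j]=18 take 18 → j++
[i=3,j=5] A[i]=31>B[j]=19 take 19 → j++
[i=3,j=6] A[i]=31>B[j]=27 take 27 → j++
[i=3,j=7] A[i]=31>B[j]=30 take 30 → j++
[i=3,j=8] A[i]=31<=B[j]=39 take 31 → i++
[i=4,j=8] A done, take B[j]=39 → j++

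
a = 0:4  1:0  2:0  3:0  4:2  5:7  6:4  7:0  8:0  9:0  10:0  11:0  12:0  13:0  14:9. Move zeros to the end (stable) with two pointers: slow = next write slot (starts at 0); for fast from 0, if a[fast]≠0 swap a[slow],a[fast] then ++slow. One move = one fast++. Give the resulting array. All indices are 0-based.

[4, 2, 7, 4, 9, 0, 0, 0, 0, 0, 0, 0, 0, 0, 0]

slow=0 fast=0: a[fast]=4≠0 swap→a[0]=4, slow++,fast++
slow=1 fast=1: a[fast]=0, fast++
slow=1 fast=2: a[fast]=0, fast++
slow=1 fast=3: a[fast]=0, fast++
slow=1 fast=4: a[fast]=2≠0 swap→a[1]=2, slow++,fast++
slow=2 fast=5: a[fast]=7≠0 swap→a[2]=7, slow++,fast++
slow=3 fast=6: a[fast]=4≠0 swap→a[3]=4, slow++,fast++
slow=4 fast=7: a[fast]=0, fast++
slow=4 fast=8: a[fast]=0, fast++
slow=4 fast=9: a[fast]=0, fast++
slow=4 fast=10: a[fast]=0, fast++
slow=4 fast=11: a[fast]=0, fast++
slow=4 fast=12: a[fast]=0, fast++
slow=4 fast=13: a[fast]=0, fast++
slow=4 fast=14: a[fast]=9≠0 swap→a[4]=9, slow++,fast++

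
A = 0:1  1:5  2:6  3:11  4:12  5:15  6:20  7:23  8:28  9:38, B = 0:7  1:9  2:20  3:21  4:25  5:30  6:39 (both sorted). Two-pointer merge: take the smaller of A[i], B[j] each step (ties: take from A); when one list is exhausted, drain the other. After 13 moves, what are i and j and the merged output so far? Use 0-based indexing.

i=8, j=5, merged so far=[1, 5, 6, 7, 9, 11, 12, 15, 20, 20, 21, 23, 25]

[i=0,j=0] A[i]=1<=B[j]=7 take 1 → i++
[i=1,j=0] A[i]=5<=B[j]=7 take 5 → i++
[i=2,j=0] A[i]=6<=B[j]=7 take 6 → i++
[i=3,j=0] A[i]=11>B[j]=7 take 7 → j++
[i=3,j=1] A[i]=11>B[j]=9 take 9 → j++
[i=3,j=2] A[i]=11<=B[j]=20 take 11 → i++
[i=4,j=2] A[i]=12<=B[j]=20 take 12 → i++
[i=5,j=2] A[i]=15<=B[j]=20 take 15 → i++
[i=6,j=2] A[i]=20<=B[j]=20 take 20 → i++
[i=7,j=2] A[i]=23>B[j]=20 take 20 → j++
[i=7,j=3] A[i]=23>B[j]=21 take 21 → j++
[i=7,j=4] A[i]=23<=B[j]=25 take 23 → i++
[i=8,j=4] A[i]=28>B[j]=25 take 25 → j++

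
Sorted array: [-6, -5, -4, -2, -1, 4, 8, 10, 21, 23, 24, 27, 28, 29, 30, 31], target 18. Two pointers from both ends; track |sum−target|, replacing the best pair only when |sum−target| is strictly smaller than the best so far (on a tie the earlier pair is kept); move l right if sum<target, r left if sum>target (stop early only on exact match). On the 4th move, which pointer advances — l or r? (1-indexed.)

l=1 r=16: -6+31=25 d=7 *, r--
l=1 r=15: -6+30=24 d=6 *, r--
l=1 r=14: -6+29=23 d=5 *, r--
l=1 r=13: -6+28=22 d=4 *, r--

r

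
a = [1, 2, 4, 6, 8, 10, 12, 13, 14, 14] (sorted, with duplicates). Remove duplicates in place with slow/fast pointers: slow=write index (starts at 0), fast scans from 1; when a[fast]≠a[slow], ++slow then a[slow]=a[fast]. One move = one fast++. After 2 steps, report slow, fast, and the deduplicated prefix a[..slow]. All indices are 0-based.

slow=2, fast=3, prefix=[1, 2, 4]

slow=0 fast=1: a[fast]=2≠a[slow]=1 write a[1]=2, slow++,fast++
slow=1 fast=2: a[fast]=4≠a[slow]=2 write a[2]=4, slow++,fast++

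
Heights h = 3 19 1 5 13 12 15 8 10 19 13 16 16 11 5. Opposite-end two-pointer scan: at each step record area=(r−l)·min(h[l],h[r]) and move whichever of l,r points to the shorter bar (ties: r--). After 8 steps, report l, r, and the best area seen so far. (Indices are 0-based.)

l=1, r=7, best area=176

l=0 r=14: min(3,5)*14=42 best=42 *, l++
l=1 r=14: min(19,5)*13=65 best=65 *, r--
l=1 r=13: min(19,11)*12=132 best=132 *, r--
l=1 r=12: min(19,16)*11=176 best=176 *, r--
l=1 r=11: min(19,16)*10=160 best=176, r--
l=1 r=10: min(19,13)*9=117 best=176, r--
l=1 r=9: min(19,19)*8=152 best=176, r--
l=1 r=8: min(19,10)*7=70 best=176, r--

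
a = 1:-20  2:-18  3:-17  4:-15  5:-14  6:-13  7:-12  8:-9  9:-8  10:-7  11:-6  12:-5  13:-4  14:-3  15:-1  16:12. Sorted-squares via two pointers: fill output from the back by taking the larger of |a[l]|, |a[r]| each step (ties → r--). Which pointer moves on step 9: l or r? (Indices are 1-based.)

[1,16] |-20|>|12| out[16]=400 → l++
[2,16] |-18|>|12| out[15]=324 → l++
[3,16] |-17|>|12| out[14]=289 → l++
[4,16] |-15|>|12| out[13]=225 → l++
[5,16] |-14|>|12| out[12]=196 → l++
[6,16] |-13|>|12| out[11]=169 → l++
[7,16] |-12|<=|12| out[10]=144 → r--
[7,15] |-12|>|-1| out[9]=144 → l++
[8,15] |-9|>|-1| out[8]=81 → l++

l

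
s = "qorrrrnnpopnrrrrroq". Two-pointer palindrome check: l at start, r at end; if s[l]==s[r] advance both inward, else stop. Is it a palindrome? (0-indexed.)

not a palindrome (mismatch at 6,12)

l=0 r=18: 'q'=='q', l++,r--
l=1 r=17: 'o'=='o', l++,r--
l=2 r=16: 'r'=='r', l++,r--
l=3 r=15: 'r'=='r', l++,r--
l=4 r=14: 'r'=='r', l++,r--
l=5 r=13: 'r'=='r', l++,r--
l=6 r=12: 'n'!='r', stop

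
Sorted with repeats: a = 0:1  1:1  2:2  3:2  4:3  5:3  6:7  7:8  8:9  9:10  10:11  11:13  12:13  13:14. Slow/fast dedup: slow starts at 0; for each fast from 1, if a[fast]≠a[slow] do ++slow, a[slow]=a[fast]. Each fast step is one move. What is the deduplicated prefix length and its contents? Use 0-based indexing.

length 10; prefix = [1, 2, 3, 7, 8, 9, 10, 11, 13, 14]

(s=0,f=1) a[fast]=1=a[slow] dup → fast++
(s=0,f=2) a[fast]=2≠a[slow]=1 write a[1]=2 → slow++,fast++
(s=1,f=3) a[fast]=2=a[slow] dup → fast++
(s=1,f=4) a[fast]=3≠a[slow]=2 write a[2]=3 → slow++,fast++
(s=2,f=5) a[fast]=3=a[slow] dup → fast++
(s=2,f=6) a[fast]=7≠a[slow]=3 write a[3]=7 → slow++,fast++
(s=3,f=7) a[fast]=8≠a[slow]=7 write a[4]=8 → slow++,fast++
(s=4,f=8) a[fast]=9≠a[slow]=8 write a[5]=9 → slow++,fast++
(s=5,f=9) a[fast]=10≠a[slow]=9 write a[6]=10 → slow++,fast++
(s=6,f=10) a[fast]=11≠a[slow]=10 write a[7]=11 → slow++,fast++
(s=7,f=11) a[fast]=13≠a[slow]=11 write a[8]=13 → slow++,fast++
(s=8,f=12) a[fast]=13=a[slow] dup → fast++
(s=8,f=13) a[fast]=14≠a[slow]=13 write a[9]=14 → slow++,fast++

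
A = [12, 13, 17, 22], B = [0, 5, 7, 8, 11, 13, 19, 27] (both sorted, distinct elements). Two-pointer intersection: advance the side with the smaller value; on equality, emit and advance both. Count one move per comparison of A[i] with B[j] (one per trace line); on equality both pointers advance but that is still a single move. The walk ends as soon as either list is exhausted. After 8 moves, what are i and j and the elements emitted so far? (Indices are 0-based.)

i=3, j=6, emitted=[13]

[i=0,j=0] 12>0 → j++
[i=0,j=1] 12>5 → j++
[i=0,j=2] 12>7 → j++
[i=0,j=3] 12>8 → j++
[i=0,j=4] 12>11 → j++
[i=0,j=5] 12<13 → i++
[i=1,j=5] 13==13 emit → i++,j++
[i=2,j=6] 17<19 → i++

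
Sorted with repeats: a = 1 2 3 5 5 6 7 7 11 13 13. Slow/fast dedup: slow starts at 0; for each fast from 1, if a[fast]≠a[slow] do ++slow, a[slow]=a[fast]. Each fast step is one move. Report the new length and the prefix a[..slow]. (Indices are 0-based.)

length 8; prefix = [1, 2, 3, 5, 6, 7, 11, 13]

slow=0 fast=1: a[fast]=2≠a[slow]=1 write a[1]=2, slow++,fast++
slow=1 fast=2: a[fast]=3≠a[slow]=2 write a[2]=3, slow++,fast++
slow=2 fast=3: a[fast]=5≠a[slow]=3 write a[3]=5, slow++,fast++
slow=3 fast=4: a[fast]=5=a[slow] dup, fast++
slow=3 fast=5: a[fast]=6≠a[slow]=5 write a[4]=6, slow++,fast++
slow=4 fast=6: a[fast]=7≠a[slow]=6 write a[5]=7, slow++,fast++
slow=5 fast=7: a[fast]=7=a[slow] dup, fast++
slow=5 fast=8: a[fast]=11≠a[slow]=7 write a[6]=11, slow++,fast++
slow=6 fast=9: a[fast]=13≠a[slow]=11 write a[7]=13, slow++,fast++
slow=7 fast=10: a[fast]=13=a[slow] dup, fast++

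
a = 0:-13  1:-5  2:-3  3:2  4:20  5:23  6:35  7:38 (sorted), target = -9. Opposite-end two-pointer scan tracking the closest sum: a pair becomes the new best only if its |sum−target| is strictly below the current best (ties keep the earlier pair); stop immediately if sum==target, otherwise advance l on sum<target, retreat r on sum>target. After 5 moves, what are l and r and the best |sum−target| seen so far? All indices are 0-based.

l=0 r=7: -13+38=25 d=34 *, r--
l=0 r=6: -13+35=22 d=31 *, r--
l=0 r=5: -13+23=10 d=19 *, r--
l=0 r=4: -13+20=7 d=16 *, r--
l=0 r=3: -13+2=-11 d=2 *, l++

l=1, r=3, best |Δ|=2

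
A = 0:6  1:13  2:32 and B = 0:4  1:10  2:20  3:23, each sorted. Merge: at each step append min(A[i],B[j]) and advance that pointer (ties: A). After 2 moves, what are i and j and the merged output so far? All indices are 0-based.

i=1, j=1, merged so far=[4, 6]

i=0 j=0: A[i]=6>B[j]=4 take 4, j++
i=0 j=1: A[i]=6<=B[j]=10 take 6, i++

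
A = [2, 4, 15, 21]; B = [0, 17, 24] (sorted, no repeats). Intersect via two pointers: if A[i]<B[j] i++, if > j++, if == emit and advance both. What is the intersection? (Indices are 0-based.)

[i=0,j=0] 2>0 → j++
[i=0,j=1] 2<17 → i++
[i=1,j=1] 4<17 → i++
[i=2,j=1] 15<17 → i++
[i=3,j=1] 21>17 → j++
[i=3,j=2] 21<24 → i++

intersection = []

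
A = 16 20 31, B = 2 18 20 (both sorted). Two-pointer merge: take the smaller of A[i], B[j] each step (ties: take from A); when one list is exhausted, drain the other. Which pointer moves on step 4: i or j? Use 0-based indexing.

i

i=0 j=0: A[i]=16>B[j]=2 take 2, j++
i=0 j=1: A[i]=16<=B[j]=18 take 16, i++
i=1 j=1: A[i]=20>B[j]=18 take 18, j++
i=1 j=2: A[i]=20<=B[j]=20 take 20, i++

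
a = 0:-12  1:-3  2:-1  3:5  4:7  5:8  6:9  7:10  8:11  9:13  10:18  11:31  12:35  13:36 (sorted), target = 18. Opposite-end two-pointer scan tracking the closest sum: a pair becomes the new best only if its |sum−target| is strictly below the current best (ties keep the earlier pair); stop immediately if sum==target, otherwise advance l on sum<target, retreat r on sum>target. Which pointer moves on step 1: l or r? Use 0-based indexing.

l=0 r=13: -12+36=24 d=6 *, r--

r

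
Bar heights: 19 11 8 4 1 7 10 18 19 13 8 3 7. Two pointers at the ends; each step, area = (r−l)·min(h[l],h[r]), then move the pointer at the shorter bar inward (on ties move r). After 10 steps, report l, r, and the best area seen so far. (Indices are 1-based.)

l=1 r=13: min(19,7)*12=84 best=84 *, r--
l=1 r=12: min(19,3)*11=33 best=84, r--
l=1 r=11: min(19,8)*10=80 best=84, r--
l=1 r=10: min(19,13)*9=117 best=117 *, r--
l=1 r=9: min(19,19)*8=152 best=152 *, r--
l=1 r=8: min(19,18)*7=126 best=152, r--
l=1 r=7: min(19,10)*6=60 best=152, r--
l=1 r=6: min(19,7)*5=35 best=152, r--
l=1 r=5: min(19,1)*4=4 best=152, r--
l=1 r=4: min(19,4)*3=12 best=152, r--

l=1, r=3, best area=152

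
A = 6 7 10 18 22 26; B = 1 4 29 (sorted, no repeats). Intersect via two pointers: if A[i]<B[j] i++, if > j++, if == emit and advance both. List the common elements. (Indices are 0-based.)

[i=0,j=0] 6>1 → j++
[i=0,j=1] 6>4 → j++
[i=0,j=2] 6<29 → i++
[i=1,j=2] 7<29 → i++
[i=2,j=2] 10<29 → i++
[i=3,j=2] 18<29 → i++
[i=4,j=2] 22<29 → i++
[i=5,j=2] 26<29 → i++

intersection = []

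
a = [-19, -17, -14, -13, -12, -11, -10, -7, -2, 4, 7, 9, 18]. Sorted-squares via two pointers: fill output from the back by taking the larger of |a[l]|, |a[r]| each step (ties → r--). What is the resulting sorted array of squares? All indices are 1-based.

l=1 r=13: |-19|>|18| out[13]=361, l++
l=2 r=13: |-17|<=|18| out[12]=324, r--
l=2 r=12: |-17|>|9| out[11]=289, l++
l=3 r=12: |-14|>|9| out[10]=196, l++
l=4 r=12: |-13|>|9| out[9]=169, l++
l=5 r=12: |-12|>|9| out[8]=144, l++
l=6 r=12: |-11|>|9| out[7]=121, l++
l=7 r=12: |-10|>|9| out[6]=100, l++
l=8 r=12: |-7|<=|9| out[5]=81, r--
l=8 r=11: |-7|<=|7| out[4]=49, r--
l=8 r=10: |-7|>|4| out[3]=49, l++
l=9 r=10: |-2|<=|4| out[2]=16, r--
l=9 r=9: |-2|<=|-2| out[1]=4, r--

[4, 16, 49, 49, 81, 100, 121, 144, 169, 196, 289, 324, 361]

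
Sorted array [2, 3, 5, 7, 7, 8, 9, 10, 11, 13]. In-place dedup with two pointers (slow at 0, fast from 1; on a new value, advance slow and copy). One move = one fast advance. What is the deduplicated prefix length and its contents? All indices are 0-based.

length 9; prefix = [2, 3, 5, 7, 8, 9, 10, 11, 13]

slow=0 fast=1: a[fast]=3≠a[slow]=2 write a[1]=3, slow++,fast++
slow=1 fast=2: a[fast]=5≠a[slow]=3 write a[2]=5, slow++,fast++
slow=2 fast=3: a[fast]=7≠a[slow]=5 write a[3]=7, slow++,fast++
slow=3 fast=4: a[fast]=7=a[slow] dup, fast++
slow=3 fast=5: a[fast]=8≠a[slow]=7 write a[4]=8, slow++,fast++
slow=4 fast=6: a[fast]=9≠a[slow]=8 write a[5]=9, slow++,fast++
slow=5 fast=7: a[fast]=10≠a[slow]=9 write a[6]=10, slow++,fast++
slow=6 fast=8: a[fast]=11≠a[slow]=10 write a[7]=11, slow++,fast++
slow=7 fast=9: a[fast]=13≠a[slow]=11 write a[8]=13, slow++,fast++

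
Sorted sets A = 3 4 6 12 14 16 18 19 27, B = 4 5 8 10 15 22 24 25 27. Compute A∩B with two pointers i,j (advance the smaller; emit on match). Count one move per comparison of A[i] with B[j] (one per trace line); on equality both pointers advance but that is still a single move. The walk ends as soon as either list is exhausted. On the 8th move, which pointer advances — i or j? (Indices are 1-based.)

i=1 j=1: 3<4, i++
i=2 j=1: 4==4 emit, i++,j++
i=3 j=2: 6>5, j++
i=3 j=3: 6<8, i++
i=4 j=3: 12>8, j++
i=4 j=4: 12>10, j++
i=4 j=5: 12<15, i++
i=5 j=5: 14<15, i++

i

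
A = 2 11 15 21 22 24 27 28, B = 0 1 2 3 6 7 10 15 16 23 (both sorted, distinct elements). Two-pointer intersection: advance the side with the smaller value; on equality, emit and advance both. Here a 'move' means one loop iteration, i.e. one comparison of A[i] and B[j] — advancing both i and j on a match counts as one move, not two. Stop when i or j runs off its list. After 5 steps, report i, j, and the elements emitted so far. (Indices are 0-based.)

i=1, j=5, emitted=[2]

[i=0,j=0] 2>0 → j++
[i=0,j=1] 2>1 → j++
[i=0,j=2] 2==2 emit → i++,j++
[i=1,j=3] 11>3 → j++
[i=1,j=4] 11>6 → j++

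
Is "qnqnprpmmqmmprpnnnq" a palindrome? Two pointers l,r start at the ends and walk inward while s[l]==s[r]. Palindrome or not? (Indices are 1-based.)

not a palindrome (mismatch at 3,17)

[1,19] 'q'=='q' → l++,r--
[2,18] 'n'=='n' → l++,r--
[3,17] 'q'!='n' → stop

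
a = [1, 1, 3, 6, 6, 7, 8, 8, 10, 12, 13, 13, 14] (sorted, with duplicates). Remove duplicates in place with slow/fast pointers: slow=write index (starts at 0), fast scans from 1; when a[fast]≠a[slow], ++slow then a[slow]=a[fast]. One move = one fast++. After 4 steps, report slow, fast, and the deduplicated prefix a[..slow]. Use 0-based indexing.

slow=2, fast=5, prefix=[1, 3, 6]

slow=0 fast=1: a[fast]=1=a[slow] dup, fast++
slow=0 fast=2: a[fast]=3≠a[slow]=1 write a[1]=3, slow++,fast++
slow=1 fast=3: a[fast]=6≠a[slow]=3 write a[2]=6, slow++,fast++
slow=2 fast=4: a[fast]=6=a[slow] dup, fast++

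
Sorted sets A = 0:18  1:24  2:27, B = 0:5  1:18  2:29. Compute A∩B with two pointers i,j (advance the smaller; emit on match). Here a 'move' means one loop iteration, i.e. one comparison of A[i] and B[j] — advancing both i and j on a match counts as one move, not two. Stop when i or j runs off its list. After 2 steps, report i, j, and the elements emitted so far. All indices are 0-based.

[i=0,j=0] 18>5 → j++
[i=0,j=1] 18==18 emit → i++,j++

i=1, j=2, emitted=[18]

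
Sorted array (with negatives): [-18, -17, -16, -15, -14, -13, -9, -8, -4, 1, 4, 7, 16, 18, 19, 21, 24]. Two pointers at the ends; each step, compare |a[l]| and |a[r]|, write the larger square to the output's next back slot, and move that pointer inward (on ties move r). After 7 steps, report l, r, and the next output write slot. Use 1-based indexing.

l=3, r=12, next write slot=10

l=1 r=17: |-18|<=|24| out[17]=576, r--
l=1 r=16: |-18|<=|21| out[16]=441, r--
l=1 r=15: |-18|<=|19| out[15]=361, r--
l=1 r=14: |-18|<=|18| out[14]=324, r--
l=1 r=13: |-18|>|16| out[13]=324, l++
l=2 r=13: |-17|>|16| out[12]=289, l++
l=3 r=13: |-16|<=|16| out[11]=256, r--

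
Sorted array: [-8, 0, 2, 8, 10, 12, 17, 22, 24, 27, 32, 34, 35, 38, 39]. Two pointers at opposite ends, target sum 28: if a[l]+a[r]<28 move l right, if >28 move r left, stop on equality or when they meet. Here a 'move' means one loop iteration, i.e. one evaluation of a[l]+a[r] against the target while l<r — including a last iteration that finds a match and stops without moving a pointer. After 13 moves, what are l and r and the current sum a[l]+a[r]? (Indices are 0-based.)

l=5, r=6, sum=29

[0,14] -8+39=31 >28 → r--
[0,13] -8+38=30 >28 → r--
[0,12] -8+35=27 <28 → l++
[1,12] 0+35=35 >28 → r--
[1,11] 0+34=34 >28 → r--
[1,10] 0+32=32 >28 → r--
[1,9] 0+27=27 <28 → l++
[2,9] 2+27=29 >28 → r--
[2,8] 2+24=26 <28 → l++
[3,8] 8+24=32 >28 → r--
[3,7] 8+22=30 >28 → r--
[3,6] 8+17=25 <28 → l++
[4,6] 10+17=27 <28 → l++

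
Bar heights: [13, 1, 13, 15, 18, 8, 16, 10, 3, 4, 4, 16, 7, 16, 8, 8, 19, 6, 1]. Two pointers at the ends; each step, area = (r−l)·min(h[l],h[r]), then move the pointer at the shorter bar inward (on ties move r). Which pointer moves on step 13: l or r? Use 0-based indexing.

l

l=0 r=18: min(13,1)*18=18 best=18 *, r--
l=0 r=17: min(13,6)*17=102 best=102 *, r--
l=0 r=16: min(13,19)*16=208 best=208 *, l++
l=1 r=16: min(1,19)*15=15 best=208, l++
l=2 r=16: min(13,19)*14=182 best=208, l++
l=3 r=16: min(15,19)*13=195 best=208, l++
l=4 r=16: min(18,19)*12=216 best=216 *, l++
l=5 r=16: min(8,19)*11=88 best=216, l++
l=6 r=16: min(16,19)*10=160 best=216, l++
l=7 r=16: min(10,19)*9=90 best=216, l++
l=8 r=16: min(3,19)*8=24 best=216, l++
l=9 r=16: min(4,19)*7=28 best=216, l++
l=10 r=16: min(4,19)*6=24 best=216, l++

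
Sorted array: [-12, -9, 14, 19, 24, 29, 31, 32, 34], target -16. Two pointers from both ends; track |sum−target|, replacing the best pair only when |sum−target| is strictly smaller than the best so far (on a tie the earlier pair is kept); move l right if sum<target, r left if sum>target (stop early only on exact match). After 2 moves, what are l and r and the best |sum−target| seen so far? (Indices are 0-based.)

l=0 r=8: -12+34=22 d=38 *, r--
l=0 r=7: -12+32=20 d=36 *, r--

l=0, r=6, best |Δ|=36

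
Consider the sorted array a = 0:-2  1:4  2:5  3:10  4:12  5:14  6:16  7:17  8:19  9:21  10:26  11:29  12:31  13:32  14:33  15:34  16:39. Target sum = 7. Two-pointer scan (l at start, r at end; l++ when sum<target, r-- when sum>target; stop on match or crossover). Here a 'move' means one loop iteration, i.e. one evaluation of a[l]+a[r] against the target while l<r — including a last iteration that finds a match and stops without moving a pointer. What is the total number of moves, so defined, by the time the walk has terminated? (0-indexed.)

l=0 r=16: -2+39=37 >7, r--
l=0 r=15: -2+34=32 >7, r--
l=0 r=14: -2+33=31 >7, r--
l=0 r=13: -2+32=30 >7, r--
l=0 r=12: -2+31=29 >7, r--
l=0 r=11: -2+29=27 >7, r--
l=0 r=10: -2+26=24 >7, r--
l=0 r=9: -2+21=19 >7, r--
l=0 r=8: -2+19=17 >7, r--
l=0 r=7: -2+17=15 >7, r--
l=0 r=6: -2+16=14 >7, r--
l=0 r=5: -2+14=12 >7, r--
l=0 r=4: -2+12=10 >7, r--
l=0 r=3: -2+10=8 >7, r--
l=0 r=2: -2+5=3 <7, l++
l=1 r=2: 4+5=9 >7, r--

16 moves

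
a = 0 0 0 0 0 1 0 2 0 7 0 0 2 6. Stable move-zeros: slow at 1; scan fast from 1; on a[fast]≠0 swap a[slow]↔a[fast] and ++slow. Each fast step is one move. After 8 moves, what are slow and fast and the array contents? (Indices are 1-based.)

slow=3, fast=9, a=[1, 2, 0, 0, 0, 0, 0, 0, 0, 7, 0, 0, 2, 6]

slow=1 fast=1: a[fast]=0, fast++
slow=1 fast=2: a[fast]=0, fast++
slow=1 fast=3: a[fast]=0, fast++
slow=1 fast=4: a[fast]=0, fast++
slow=1 fast=5: a[fast]=0, fast++
slow=1 fast=6: a[fast]=1≠0 swap→a[1]=1, slow++,fast++
slow=2 fast=7: a[fast]=0, fast++
slow=2 fast=8: a[fast]=2≠0 swap→a[2]=2, slow++,fast++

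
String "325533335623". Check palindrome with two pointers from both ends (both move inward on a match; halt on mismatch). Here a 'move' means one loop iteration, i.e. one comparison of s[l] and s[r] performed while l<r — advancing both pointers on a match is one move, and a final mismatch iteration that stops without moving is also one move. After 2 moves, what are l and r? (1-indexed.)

l=3, r=10

l=1 r=12: '3'=='3', l++,r--
l=2 r=11: '2'=='2', l++,r--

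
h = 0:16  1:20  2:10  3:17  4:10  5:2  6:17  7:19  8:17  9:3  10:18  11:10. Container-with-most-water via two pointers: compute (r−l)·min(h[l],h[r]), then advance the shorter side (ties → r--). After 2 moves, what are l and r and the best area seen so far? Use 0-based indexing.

l=1, r=10, best area=160

[0,11] min(16,10)*11=110 best=110 * → r--
[0,10] min(16,18)*10=160 best=160 * → l++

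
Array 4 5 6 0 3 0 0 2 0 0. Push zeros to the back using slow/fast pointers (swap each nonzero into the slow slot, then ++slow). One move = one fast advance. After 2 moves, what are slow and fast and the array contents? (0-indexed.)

slow=2, fast=2, a=[4, 5, 6, 0, 3, 0, 0, 2, 0, 0]

slow=0 fast=0: a[fast]=4≠0 swap→a[0]=4, slow++,fast++
slow=1 fast=1: a[fast]=5≠0 swap→a[1]=5, slow++,fast++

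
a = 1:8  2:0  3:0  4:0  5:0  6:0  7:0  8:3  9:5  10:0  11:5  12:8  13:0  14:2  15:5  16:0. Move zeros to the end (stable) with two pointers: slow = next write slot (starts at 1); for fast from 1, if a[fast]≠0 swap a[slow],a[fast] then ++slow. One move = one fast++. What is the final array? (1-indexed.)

slow=1 fast=1: a[fast]=8≠0 swap→a[1]=8, slow++,fast++
slow=2 fast=2: a[fast]=0, fast++
slow=2 fast=3: a[fast]=0, fast++
slow=2 fast=4: a[fast]=0, fast++
slow=2 fast=5: a[fast]=0, fast++
slow=2 fast=6: a[fast]=0, fast++
slow=2 fast=7: a[fast]=0, fast++
slow=2 fast=8: a[fast]=3≠0 swap→a[2]=3, slow++,fast++
slow=3 fast=9: a[fast]=5≠0 swap→a[3]=5, slow++,fast++
slow=4 fast=10: a[fast]=0, fast++
slow=4 fast=11: a[fast]=5≠0 swap→a[4]=5, slow++,fast++
slow=5 fast=12: a[fast]=8≠0 swap→a[5]=8, slow++,fast++
slow=6 fast=13: a[fast]=0, fast++
slow=6 fast=14: a[fast]=2≠0 swap→a[6]=2, slow++,fast++
slow=7 fast=15: a[fast]=5≠0 swap→a[7]=5, slow++,fast++
slow=8 fast=16: a[fast]=0, fast++

[8, 3, 5, 5, 8, 2, 5, 0, 0, 0, 0, 0, 0, 0, 0, 0]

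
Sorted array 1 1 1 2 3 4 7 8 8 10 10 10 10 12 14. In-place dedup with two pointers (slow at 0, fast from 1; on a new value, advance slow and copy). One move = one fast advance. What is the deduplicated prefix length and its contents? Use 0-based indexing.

slow=0 fast=1: a[fast]=1=a[slow] dup, fast++
slow=0 fast=2: a[fast]=1=a[slow] dup, fast++
slow=0 fast=3: a[fast]=2≠a[slow]=1 write a[1]=2, slow++,fast++
slow=1 fast=4: a[fast]=3≠a[slow]=2 write a[2]=3, slow++,fast++
slow=2 fast=5: a[fast]=4≠a[slow]=3 write a[3]=4, slow++,fast++
slow=3 fast=6: a[fast]=7≠a[slow]=4 write a[4]=7, slow++,fast++
slow=4 fast=7: a[fast]=8≠a[slow]=7 write a[5]=8, slow++,fast++
slow=5 fast=8: a[fast]=8=a[slow] dup, fast++
slow=5 fast=9: a[fast]=10≠a[slow]=8 write a[6]=10, slow++,fast++
slow=6 fast=10: a[fast]=10=a[slow] dup, fast++
slow=6 fast=11: a[fast]=10=a[slow] dup, fast++
slow=6 fast=12: a[fast]=10=a[slow] dup, fast++
slow=6 fast=13: a[fast]=12≠a[slow]=10 write a[7]=12, slow++,fast++
slow=7 fast=14: a[fast]=14≠a[slow]=12 write a[8]=14, slow++,fast++

length 9; prefix = [1, 2, 3, 4, 7, 8, 10, 12, 14]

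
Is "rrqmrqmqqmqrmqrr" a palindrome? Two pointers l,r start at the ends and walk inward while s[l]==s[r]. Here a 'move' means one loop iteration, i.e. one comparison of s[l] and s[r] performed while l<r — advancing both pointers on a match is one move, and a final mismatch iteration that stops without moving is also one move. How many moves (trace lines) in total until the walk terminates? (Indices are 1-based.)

l=1 r=16: 'r'=='r', l++,r--
l=2 r=15: 'r'=='r', l++,r--
l=3 r=14: 'q'=='q', l++,r--
l=4 r=13: 'm'=='m', l++,r--
l=5 r=12: 'r'=='r', l++,r--
l=6 r=11: 'q'=='q', l++,r--
l=7 r=10: 'm'=='m', l++,r--
l=8 r=9: 'q'=='q', l++,r--

8 moves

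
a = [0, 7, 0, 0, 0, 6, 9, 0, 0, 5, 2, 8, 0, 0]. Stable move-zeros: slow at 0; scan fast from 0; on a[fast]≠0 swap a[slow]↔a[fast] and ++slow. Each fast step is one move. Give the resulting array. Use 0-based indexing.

[7, 6, 9, 5, 2, 8, 0, 0, 0, 0, 0, 0, 0, 0]

slow=0 fast=0: a[fast]=0, fast++
slow=0 fast=1: a[fast]=7≠0 swap→a[0]=7, slow++,fast++
slow=1 fast=2: a[fast]=0, fast++
slow=1 fast=3: a[fast]=0, fast++
slow=1 fast=4: a[fast]=0, fast++
slow=1 fast=5: a[fast]=6≠0 swap→a[1]=6, slow++,fast++
slow=2 fast=6: a[fast]=9≠0 swap→a[2]=9, slow++,fast++
slow=3 fast=7: a[fast]=0, fast++
slow=3 fast=8: a[fast]=0, fast++
slow=3 fast=9: a[fast]=5≠0 swap→a[3]=5, slow++,fast++
slow=4 fast=10: a[fast]=2≠0 swap→a[4]=2, slow++,fast++
slow=5 fast=11: a[fast]=8≠0 swap→a[5]=8, slow++,fast++
slow=6 fast=12: a[fast]=0, fast++
slow=6 fast=13: a[fast]=0, fast++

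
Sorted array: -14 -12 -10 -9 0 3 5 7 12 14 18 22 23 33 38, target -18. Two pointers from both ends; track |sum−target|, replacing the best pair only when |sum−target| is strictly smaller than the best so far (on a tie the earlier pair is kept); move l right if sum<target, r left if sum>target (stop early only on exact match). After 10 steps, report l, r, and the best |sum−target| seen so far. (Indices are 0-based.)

[0,14] -14+38=24 d=42 * → r--
[0,13] -14+33=19 d=37 * → r--
[0,12] -14+23=9 d=27 * → r--
[0,11] -14+22=8 d=26 * → r--
[0,10] -14+18=4 d=22 * → r--
[0,9] -14+14=0 d=18 * → r--
[0,8] -14+12=-2 d=16 * → r--
[0,7] -14+7=-7 d=11 * → r--
[0,6] -14+5=-9 d=9 * → r--
[0,5] -14+3=-11 d=7 * → r--

l=0, r=4, best |Δ|=7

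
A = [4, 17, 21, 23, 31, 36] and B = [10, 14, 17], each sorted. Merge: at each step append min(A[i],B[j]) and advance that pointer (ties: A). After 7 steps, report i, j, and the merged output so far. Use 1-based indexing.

[i=1,j=1] A[i]=4<=B[j]=10 take 4 → i++
[i=2,j=1] A[i]=17>B[j]=10 take 10 → j++
[i=2,j=2] A[i]=17>B[j]=14 take 14 → j++
[i=2,j=3] A[i]=17<=B[j]=17 take 17 → i++
[i=3,j=3] A[i]=21>B[j]=17 take 17 → j++
[i=3,j=4] B done, take A[i]=21 → i++
[i=4,j=4] B done, take A[i]=23 → i++

i=5, j=4, merged so far=[4, 10, 14, 17, 17, 21, 23]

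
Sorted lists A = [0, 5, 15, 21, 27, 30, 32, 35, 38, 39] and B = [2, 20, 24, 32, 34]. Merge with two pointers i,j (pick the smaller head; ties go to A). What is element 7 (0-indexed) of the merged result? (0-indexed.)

[i=0,j=0] A[i]=0<=B[j]=2 take 0 → i++
[i=1,j=0] A[i]=5>B[j]=2 take 2 → j++
[i=1,j=1] A[i]=5<=B[j]=20 take 5 → i++
[i=2,j=1] A[i]=15<=B[j]=20 take 15 → i++
[i=3,j=1] A[i]=21>B[j]=20 take 20 → j++
[i=3,j=2] A[i]=21<=B[j]=24 take 21 → i++
[i=4,j=2] A[i]=27>B[j]=24 take 24 → j++
[i=4,j=3] A[i]=27<=B[j]=32 take 27 → i++
[i=5,j=3] A[i]=30<=B[j]=32 take 30 → i++
[i=6,j=3] A[i]=32<=B[j]=32 take 32 → i++
[i=7,j=3] A[i]=35>B[j]=32 take 32 → j++
[i=7,j=4] A[i]=35>B[j]=34 take 34 → j++
[i=7,j=5] B done, take A[i]=35 → i++
[i=8,j=5] B done, take A[i]=38 → i++
[i=9,j=5] B done, take A[i]=39 → i++

merged[7] = 27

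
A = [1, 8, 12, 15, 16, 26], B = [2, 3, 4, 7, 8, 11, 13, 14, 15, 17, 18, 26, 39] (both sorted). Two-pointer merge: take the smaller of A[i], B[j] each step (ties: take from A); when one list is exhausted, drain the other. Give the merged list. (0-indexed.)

[i=0,j=0] A[i]=1<=B[j]=2 take 1 → i++
[i=1,j=0] A[i]=8>B[j]=2 take 2 → j++
[i=1,j=1] A[i]=8>B[j]=3 take 3 → j++
[i=1,j=2] A[i]=8>B[j]=4 take 4 → j++
[i=1,j=3] A[i]=8>B[j]=7 take 7 → j++
[i=1,j=4] A[i]=8<=B[j]=8 take 8 → i++
[i=2,j=4] A[i]=12>B[j]=8 take 8 → j++
[i=2,j=5] A[i]=12>B[j]=11 take 11 → j++
[i=2,j=6] A[i]=12<=B[j]=13 take 12 → i++
[i=3,j=6] A[i]=15>B[j]=13 take 13 → j++
[i=3,j=7] A[i]=15>B[j]=14 take 14 → j++
[i=3,j=8] A[i]=15<=B[j]=15 take 15 → i++
[i=4,j=8] A[i]=16>B[j]=15 take 15 → j++
[i=4,j=9] A[i]=16<=B[j]=17 take 16 → i++
[i=5,j=9] A[i]=26>B[j]=17 take 17 → j++
[i=5,j=10] A[i]=26>B[j]=18 take 18 → j++
[i=5,j=11] A[i]=26<=B[j]=26 take 26 → i++
[i=6,j=11] A done, take B[j]=26 → j++
[i=6,j=12] A done, take B[j]=39 → j++

[1, 2, 3, 4, 7, 8, 8, 11, 12, 13, 14, 15, 15, 16, 17, 18, 26, 26, 39]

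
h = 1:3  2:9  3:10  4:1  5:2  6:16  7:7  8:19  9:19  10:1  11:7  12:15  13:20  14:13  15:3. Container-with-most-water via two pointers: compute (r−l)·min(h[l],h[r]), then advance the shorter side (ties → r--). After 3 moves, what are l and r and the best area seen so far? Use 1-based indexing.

l=1 r=15: min(3,3)*14=42 best=42 *, r--
l=1 r=14: min(3,13)*13=39 best=42, l++
l=2 r=14: min(9,13)*12=108 best=108 *, l++

l=3, r=14, best area=108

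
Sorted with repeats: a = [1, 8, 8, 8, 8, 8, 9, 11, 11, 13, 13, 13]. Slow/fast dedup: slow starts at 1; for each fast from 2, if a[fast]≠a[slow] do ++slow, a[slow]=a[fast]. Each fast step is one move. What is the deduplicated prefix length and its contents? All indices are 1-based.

length 5; prefix = [1, 8, 9, 11, 13]

(s=1,f=2) a[fast]=8≠a[slow]=1 write a[2]=8 → slow++,fast++
(s=2,f=3) a[fast]=8=a[slow] dup → fast++
(s=2,f=4) a[fast]=8=a[slow] dup → fast++
(s=2,f=5) a[fast]=8=a[slow] dup → fast++
(s=2,f=6) a[fast]=8=a[slow] dup → fast++
(s=2,f=7) a[fast]=9≠a[slow]=8 write a[3]=9 → slow++,fast++
(s=3,f=8) a[fast]=11≠a[slow]=9 write a[4]=11 → slow++,fast++
(s=4,f=9) a[fast]=11=a[slow] dup → fast++
(s=4,f=10) a[fast]=13≠a[slow]=11 write a[5]=13 → slow++,fast++
(s=5,f=11) a[fast]=13=a[slow] dup → fast++
(s=5,f=12) a[fast]=13=a[slow] dup → fast++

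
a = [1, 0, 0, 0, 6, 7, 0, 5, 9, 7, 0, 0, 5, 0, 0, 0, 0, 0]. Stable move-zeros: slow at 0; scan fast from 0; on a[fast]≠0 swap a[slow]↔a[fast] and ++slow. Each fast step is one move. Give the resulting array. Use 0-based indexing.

slow=0 fast=0: a[fast]=1≠0 swap→a[0]=1, slow++,fast++
slow=1 fast=1: a[fast]=0, fast++
slow=1 fast=2: a[fast]=0, fast++
slow=1 fast=3: a[fast]=0, fast++
slow=1 fast=4: a[fast]=6≠0 swap→a[1]=6, slow++,fast++
slow=2 fast=5: a[fast]=7≠0 swap→a[2]=7, slow++,fast++
slow=3 fast=6: a[fast]=0, fast++
slow=3 fast=7: a[fast]=5≠0 swap→a[3]=5, slow++,fast++
slow=4 fast=8: a[fast]=9≠0 swap→a[4]=9, slow++,fast++
slow=5 fast=9: a[fast]=7≠0 swap→a[5]=7, slow++,fast++
slow=6 fast=10: a[fast]=0, fast++
slow=6 fast=11: a[fast]=0, fast++
slow=6 fast=12: a[fast]=5≠0 swap→a[6]=5, slow++,fast++
slow=7 fast=13: a[fast]=0, fast++
slow=7 fast=14: a[fast]=0, fast++
slow=7 fast=15: a[fast]=0, fast++
slow=7 fast=16: a[fast]=0, fast++
slow=7 fast=17: a[fast]=0, fast++

[1, 6, 7, 5, 9, 7, 5, 0, 0, 0, 0, 0, 0, 0, 0, 0, 0, 0]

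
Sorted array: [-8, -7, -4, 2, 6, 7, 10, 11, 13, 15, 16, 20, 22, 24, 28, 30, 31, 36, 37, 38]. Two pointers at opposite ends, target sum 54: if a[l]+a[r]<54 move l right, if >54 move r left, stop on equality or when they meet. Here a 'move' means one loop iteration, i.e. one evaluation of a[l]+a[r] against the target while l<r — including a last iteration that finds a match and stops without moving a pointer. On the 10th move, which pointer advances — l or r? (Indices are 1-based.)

[1,20] -8+38=30 <54 → l++
[2,20] -7+38=31 <54 → l++
[3,20] -4+38=34 <54 → l++
[4,20] 2+38=40 <54 → l++
[5,20] 6+38=44 <54 → l++
[6,20] 7+38=45 <54 → l++
[7,20] 10+38=48 <54 → l++
[8,20] 11+38=49 <54 → l++
[9,20] 13+38=51 <54 → l++
[10,20] 15+38=53 <54 → l++

l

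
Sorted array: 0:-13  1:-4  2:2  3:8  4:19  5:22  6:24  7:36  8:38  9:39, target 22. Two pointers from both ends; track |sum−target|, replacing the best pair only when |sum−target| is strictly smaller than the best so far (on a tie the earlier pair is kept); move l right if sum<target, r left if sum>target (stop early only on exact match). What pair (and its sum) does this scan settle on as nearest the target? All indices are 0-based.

l=0 r=9: -13+39=26 d=4 *, r--
l=0 r=8: -13+38=25 d=3 *, r--
l=0 r=7: -13+36=23 d=1 *, r--
l=0 r=6: -13+24=11 d=11, l++
l=1 r=6: -4+24=20 d=2, l++
l=2 r=6: 2+24=26 d=4, r--
l=2 r=5: 2+22=24 d=2, r--
l=2 r=4: 2+19=21 d=1, l++
l=3 r=4: 8+19=27 d=5, r--

pair (-13, 36) with sum 23 (|Δ|=1)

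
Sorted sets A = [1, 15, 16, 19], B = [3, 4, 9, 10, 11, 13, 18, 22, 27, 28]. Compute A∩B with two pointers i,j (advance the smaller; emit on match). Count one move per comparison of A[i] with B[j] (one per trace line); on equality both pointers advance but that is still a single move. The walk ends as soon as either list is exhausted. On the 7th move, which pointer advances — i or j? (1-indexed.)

i=1 j=1: 1<3, i++
i=2 j=1: 15>3, j++
i=2 j=2: 15>4, j++
i=2 j=3: 15>9, j++
i=2 j=4: 15>10, j++
i=2 j=5: 15>11, j++
i=2 j=6: 15>13, j++

j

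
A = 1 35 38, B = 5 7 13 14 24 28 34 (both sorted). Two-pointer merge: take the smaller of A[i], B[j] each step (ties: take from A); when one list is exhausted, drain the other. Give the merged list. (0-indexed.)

[1, 5, 7, 13, 14, 24, 28, 34, 35, 38]

[i=0,j=0] A[i]=1<=B[j]=5 take 1 → i++
[i=1,j=0] A[i]=35>B[j]=5 take 5 → j++
[i=1,j=1] A[i]=35>B[j]=7 take 7 → j++
[i=1,j=2] A[i]=35>B[j]=13 take 13 → j++
[i=1,j=3] A[i]=35>B[j]=14 take 14 → j++
[i=1,j=4] A[i]=35>B[j]=24 take 24 → j++
[i=1,j=5] A[i]=35>B[j]=28 take 28 → j++
[i=1,j=6] A[i]=35>B[j]=34 take 34 → j++
[i=1,j=7] B done, take A[i]=35 → i++
[i=2,j=7] B done, take A[i]=38 → i++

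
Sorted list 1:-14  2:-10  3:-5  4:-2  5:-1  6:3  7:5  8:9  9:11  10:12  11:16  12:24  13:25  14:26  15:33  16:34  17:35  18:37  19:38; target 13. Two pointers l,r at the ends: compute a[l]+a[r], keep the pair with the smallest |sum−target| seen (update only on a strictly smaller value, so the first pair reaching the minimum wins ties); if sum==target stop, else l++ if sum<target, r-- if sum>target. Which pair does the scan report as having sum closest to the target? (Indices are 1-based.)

[1,19] -14+38=24 d=11 * → r--
[1,18] -14+37=23 d=10 * → r--
[1,17] -14+35=21 d=8 * → r--
[1,16] -14+34=20 d=7 * → r--
[1,15] -14+33=19 d=6 * → r--
[1,14] -14+26=12 d=1 * → l++
[2,14] -10+26=16 d=3 → r--
[2,13] -10+25=15 d=2 → r--
[2,12] -10+24=14 d=1 → r--
[2,11] -10+16=6 d=7 → l++
[3,11] -5+16=11 d=2 → l++
[4,11] -2+16=14 d=1 → r--
[4,10] -2+12=10 d=3 → l++
[5,10] -1+12=11 d=2 → l++
[6,10] 3+12=15 d=2 → r--
[6,9] 3+11=14 d=1 → r--
[6,8] 3+9=12 d=1 → l++
[7,8] 5+9=14 d=1 → r--

pair (-14, 26) with sum 12 (|Δ|=1)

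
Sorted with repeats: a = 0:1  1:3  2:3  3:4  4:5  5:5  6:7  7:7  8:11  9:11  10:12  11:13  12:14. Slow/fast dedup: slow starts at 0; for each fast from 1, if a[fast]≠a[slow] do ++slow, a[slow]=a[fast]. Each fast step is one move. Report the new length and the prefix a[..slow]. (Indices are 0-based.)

length 9; prefix = [1, 3, 4, 5, 7, 11, 12, 13, 14]

slow=0 fast=1: a[fast]=3≠a[slow]=1 write a[1]=3, slow++,fast++
slow=1 fast=2: a[fast]=3=a[slow] dup, fast++
slow=1 fast=3: a[fast]=4≠a[slow]=3 write a[2]=4, slow++,fast++
slow=2 fast=4: a[fast]=5≠a[slow]=4 write a[3]=5, slow++,fast++
slow=3 fast=5: a[fast]=5=a[slow] dup, fast++
slow=3 fast=6: a[fast]=7≠a[slow]=5 write a[4]=7, slow++,fast++
slow=4 fast=7: a[fast]=7=a[slow] dup, fast++
slow=4 fast=8: a[fast]=11≠a[slow]=7 write a[5]=11, slow++,fast++
slow=5 fast=9: a[fast]=11=a[slow] dup, fast++
slow=5 fast=10: a[fast]=12≠a[slow]=11 write a[6]=12, slow++,fast++
slow=6 fast=11: a[fast]=13≠a[slow]=12 write a[7]=13, slow++,fast++
slow=7 fast=12: a[fast]=14≠a[slow]=13 write a[8]=14, slow++,fast++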